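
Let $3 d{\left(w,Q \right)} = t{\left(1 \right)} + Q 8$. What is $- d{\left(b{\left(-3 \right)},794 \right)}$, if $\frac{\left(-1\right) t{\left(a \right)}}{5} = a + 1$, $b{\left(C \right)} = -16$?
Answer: $-2114$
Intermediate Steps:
$t{\left(a \right)} = -5 - 5 a$ ($t{\left(a \right)} = - 5 \left(a + 1\right) = - 5 \left(1 + a\right) = -5 - 5 a$)
$d{\left(w,Q \right)} = - \frac{10}{3} + \frac{8 Q}{3}$ ($d{\left(w,Q \right)} = \frac{\left(-5 - 5\right) + Q 8}{3} = \frac{\left(-5 - 5\right) + 8 Q}{3} = \frac{-10 + 8 Q}{3} = - \frac{10}{3} + \frac{8 Q}{3}$)
$- d{\left(b{\left(-3 \right)},794 \right)} = - (- \frac{10}{3} + \frac{8}{3} \cdot 794) = - (- \frac{10}{3} + \frac{6352}{3}) = \left(-1\right) 2114 = -2114$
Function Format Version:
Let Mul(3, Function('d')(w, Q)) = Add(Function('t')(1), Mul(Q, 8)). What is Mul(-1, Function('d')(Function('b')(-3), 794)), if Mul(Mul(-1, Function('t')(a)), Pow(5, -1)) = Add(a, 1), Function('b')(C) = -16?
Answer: -2114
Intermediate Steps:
Function('t')(a) = Add(-5, Mul(-5, a)) (Function('t')(a) = Mul(-5, Add(a, 1)) = Mul(-5, Add(1, a)) = Add(-5, Mul(-5, a)))
Function('d')(w, Q) = Add(Rational(-10, 3), Mul(Rational(8, 3), Q)) (Function('d')(w, Q) = Mul(Rational(1, 3), Add(Add(-5, Mul(-5, 1)), Mul(Q, 8))) = Mul(Rational(1, 3), Add(Add(-5, -5), Mul(8, Q))) = Mul(Rational(1, 3), Add(-10, Mul(8, Q))) = Add(Rational(-10, 3), Mul(Rational(8, 3), Q)))
Mul(-1, Function('d')(Function('b')(-3), 794)) = Mul(-1, Add(Rational(-10, 3), Mul(Rational(8, 3), 794))) = Mul(-1, Add(Rational(-10, 3), Rational(6352, 3))) = Mul(-1, 2114) = -2114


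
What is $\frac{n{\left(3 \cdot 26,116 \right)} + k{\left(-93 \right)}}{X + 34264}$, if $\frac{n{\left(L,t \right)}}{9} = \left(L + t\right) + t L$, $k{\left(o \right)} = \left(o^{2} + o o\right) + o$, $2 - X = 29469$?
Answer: $\frac{33461}{1599} \approx 20.926$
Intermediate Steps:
$X = -29467$ ($X = 2 - 29469 = -29467$)
$k{\left(o \right)} = o + 2 o^{2}$ ($k{\left(o \right)} = \left(o^{2} + o^{2}\right) + o = 2 o^{2} + o = o + 2 o^{2}$)
$n{\left(L,t \right)} = 9 L + 9 t + 9 L t$ ($n{\left(L,t \right)} = 9 \left(\left(L + t\right) + t L\right) = 9 \left(\left(L + t\right) + L t\right) = 9 \left(L + t + L t\right) = 9 L + 9 t + 9 L t$)
$\frac{n{\left(3 \cdot 26,116 \right)} + k{\left(-93 \right)}}{X + 34264} = \frac{\left(9 \cdot 3 \cdot 26 + 9 \cdot 116 + 9 \cdot 3 \cdot 26 \cdot 116\right) - 93 \left(1 + 2 \left(-93\right)\right)}{-29467 + 34264} = \frac{\left(9 \cdot 78 + 1044 + 9 \cdot 78 \cdot 116\right) - 93 \left(1 - 186\right)}{4797} = \left(\left(702 + 1044 + 81432\right) - -17205\right) \frac{1}{4797} = \left(83178 + 17205\right) \frac{1}{4797} = 100383 \cdot \frac{1}{4797} = \frac{33461}{1599}$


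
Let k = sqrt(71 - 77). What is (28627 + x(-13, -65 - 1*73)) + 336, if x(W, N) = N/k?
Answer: 28963 + 23*I*sqrt(6) ≈ 28963.0 + 56.338*I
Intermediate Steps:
k = I*sqrt(6) (k = sqrt(-6) = I*sqrt(6) ≈ 2.4495*I)
x(W, N) = -I*N*sqrt(6)/6 (x(W, N) = N/((I*sqrt(6))) = N*(-I*sqrt(6)/6) = -I*N*sqrt(6)/6)
(28627 + x(-13, -65 - 1*73)) + 336 = (28627 - I*(-65 - 1*73)*sqrt(6)/6) + 336 = (28627 - I*(-65 - 73)*sqrt(6)/6) + 336 = (28627 - 1/6*I*(-138)*sqrt(6)) + 336 = (28627 + 23*I*sqrt(6)) + 336 = 28963 + 23*I*sqrt(6)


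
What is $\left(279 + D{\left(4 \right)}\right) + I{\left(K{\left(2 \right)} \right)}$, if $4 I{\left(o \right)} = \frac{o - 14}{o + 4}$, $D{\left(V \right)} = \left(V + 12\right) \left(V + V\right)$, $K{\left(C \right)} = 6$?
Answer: $\frac{2034}{5} \approx 406.8$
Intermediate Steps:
$D{\left(V \right)} = 2 V \left(12 + V\right)$ ($D{\left(V \right)} = \left(12 + V\right) 2 V = 2 V \left(12 + V\right)$)
$I{\left(o \right)} = \frac{-14 + o}{4 \left(4 + o\right)}$ ($I{\left(o \right)} = \frac{\left(o - 14\right) \frac{1}{o + 4}}{4} = \frac{\left(-14 + o\right) \frac{1}{4 + o}}{4} = \frac{\frac{1}{4 + o} \left(-14 + o\right)}{4} = \frac{-14 + o}{4 \left(4 + o\right)}$)
$\left(279 + D{\left(4 \right)}\right) + I{\left(K{\left(2 \right)} \right)} = \left(279 + 2 \cdot 4 \left(12 + 4\right)\right) + \frac{-14 + 6}{4 \left(4 + 6\right)} = \left(279 + 2 \cdot 4 \cdot 16\right) + \frac{1}{4} \cdot \frac{1}{10} \left(-8\right) = \left(279 + 128\right) + \frac{1}{4} \cdot \frac{1}{10} \left(-8\right) = 407 - \frac{1}{5} = \frac{2034}{5}$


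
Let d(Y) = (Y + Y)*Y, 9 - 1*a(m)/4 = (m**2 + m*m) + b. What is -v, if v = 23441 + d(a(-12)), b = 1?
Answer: -2532241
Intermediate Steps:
a(m) = 32 - 8*m**2 (a(m) = 36 - 4*((m**2 + m*m) + 1) = 36 - 4*((m**2 + m**2) + 1) = 36 - 4*(2*m**2 + 1) = 36 - 4*(1 + 2*m**2) = 36 + (-4 - 8*m**2) = 32 - 8*m**2)
d(Y) = 2*Y**2 (d(Y) = (2*Y)*Y = 2*Y**2)
v = 2532241 (v = 23441 + 2*(32 - 8*(-12)**2)**2 = 23441 + 2*(32 - 8*144)**2 = 23441 + 2*(32 - 1152)**2 = 23441 + 2*(-1120)**2 = 23441 + 2*1254400 = 23441 + 2508800 = 2532241)
-v = -1*2532241 = -2532241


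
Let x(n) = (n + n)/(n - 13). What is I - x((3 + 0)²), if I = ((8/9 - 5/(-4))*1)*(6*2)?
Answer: 181/6 ≈ 30.167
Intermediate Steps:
x(n) = 2*n/(-13 + n) (x(n) = (2*n)/(-13 + n) = 2*n/(-13 + n))
I = 77/3 (I = ((8*(⅑) - 5*(-¼))*1)*12 = ((8/9 + 5/4)*1)*12 = ((77/36)*1)*12 = (77/36)*12 = 77/3 ≈ 25.667)
I - x((3 + 0)²) = 77/3 - 2*(3 + 0)²/(-13 + (3 + 0)²) = 77/3 - 2*3²/(-13 + 3²) = 77/3 - 2*9/(-13 + 9) = 77/3 - 2*9/(-4) = 77/3 - 2*9*(-1)/4 = 77/3 - 1*(-9/2) = 77/3 + 9/2 = 181/6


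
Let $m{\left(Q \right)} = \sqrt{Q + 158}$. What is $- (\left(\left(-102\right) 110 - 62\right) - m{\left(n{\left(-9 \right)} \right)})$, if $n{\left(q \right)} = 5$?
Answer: $11282 + \sqrt{163} \approx 11295.0$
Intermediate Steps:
$m{\left(Q \right)} = \sqrt{158 + Q}$
$- (\left(\left(-102\right) 110 - 62\right) - m{\left(n{\left(-9 \right)} \right)}) = - (\left(\left(-102\right) 110 - 62\right) - \sqrt{158 + 5}) = - (\left(-11220 - 62\right) - \sqrt{163}) = - (-11282 - \sqrt{163}) = 11282 + \sqrt{163}$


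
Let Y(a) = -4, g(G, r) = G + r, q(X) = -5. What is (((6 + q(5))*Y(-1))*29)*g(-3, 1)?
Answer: 232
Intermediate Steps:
(((6 + q(5))*Y(-1))*29)*g(-3, 1) = (((6 - 5)*(-4))*29)*(-3 + 1) = ((1*(-4))*29)*(-2) = -4*29*(-2) = -116*(-2) = 232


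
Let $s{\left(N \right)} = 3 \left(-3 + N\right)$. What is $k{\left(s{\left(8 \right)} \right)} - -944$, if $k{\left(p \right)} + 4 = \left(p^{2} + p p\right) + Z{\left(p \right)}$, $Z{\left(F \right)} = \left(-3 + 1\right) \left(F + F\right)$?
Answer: $1330$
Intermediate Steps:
$s{\left(N \right)} = -9 + 3 N$
$Z{\left(F \right)} = - 4 F$ ($Z{\left(F \right)} = - 2 \cdot 2 F = - 4 F$)
$k{\left(p \right)} = -4 - 4 p + 2 p^{2}$ ($k{\left(p \right)} = -4 - \left(- p^{2} + 4 p - p p\right) = -4 - \left(- 2 p^{2} + 4 p\right) = -4 + \left(2 p^{2} - 4 p\right) = -4 + \left(- 4 p + 2 p^{2}\right) = -4 - 4 p + 2 p^{2}$)
$k{\left(s{\left(8 \right)} \right)} - -944 = \left(-4 - 4 \left(-9 + 3 \cdot 8\right) + 2 \left(-9 + 3 \cdot 8\right)^{2}\right) - -944 = \left(-4 - 4 \left(-9 + 24\right) + 2 \left(-9 + 24\right)^{2}\right) + 944 = \left(-4 - 60 + 2 \cdot 15^{2}\right) + 944 = \left(-4 - 60 + 2 \cdot 225\right) + 944 = \left(-4 - 60 + 450\right) + 944 = 386 + 944 = 1330$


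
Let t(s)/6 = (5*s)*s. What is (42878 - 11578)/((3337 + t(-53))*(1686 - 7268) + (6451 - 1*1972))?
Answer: -6260/97803559 ≈ -6.4006e-5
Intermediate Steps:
t(s) = 30*s**2 (t(s) = 6*((5*s)*s) = 6*(5*s**2) = 30*s**2)
(42878 - 11578)/((3337 + t(-53))*(1686 - 7268) + (6451 - 1*1972)) = (42878 - 11578)/((3337 + 30*(-53)**2)*(1686 - 7268) + (6451 - 1*1972)) = 31300/((3337 + 30*2809)*(-5582) + (6451 - 1972)) = 31300/((3337 + 84270)*(-5582) + 4479) = 31300/(87607*(-5582) + 4479) = 31300/(-489022274 + 4479) = 31300/(-489017795) = 31300*(-1/489017795) = -6260/97803559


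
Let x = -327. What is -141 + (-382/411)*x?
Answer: 22321/137 ≈ 162.93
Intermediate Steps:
-141 + (-382/411)*x = -141 - 382/411*(-327) = -141 + 41638/137 = 22321/137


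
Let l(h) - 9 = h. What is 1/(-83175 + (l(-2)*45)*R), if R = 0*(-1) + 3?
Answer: -1/82230 ≈ -1.2161e-5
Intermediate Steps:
l(h) = 9 + h
R = 3 (R = 0 + 3 = 3)
1/(-83175 + (l(-2)*45)*R) = 1/(-83175 + ((9 - 2)*45)*3) = 1/(-83175 + (7*45)*3) = 1/(-83175 + 315*3) = 1/(-83175 + 945) = 1/(-82230) = -1/82230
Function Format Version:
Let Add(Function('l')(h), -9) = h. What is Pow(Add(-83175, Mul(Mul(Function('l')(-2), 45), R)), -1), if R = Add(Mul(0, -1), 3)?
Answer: Rational(-1, 82230) ≈ -1.2161e-5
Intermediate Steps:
Function('l')(h) = Add(9, h)
R = 3 (R = Add(0, 3) = 3)
Pow(Add(-83175, Mul(Mul(Function('l')(-2), 45), R)), -1) = Pow(Add(-83175, Mul(Mul(Add(9, -2), 45), 3)), -1) = Pow(Add(-83175, Mul(Mul(7, 45), 3)), -1) = Pow(Add(-83175, Mul(315, 3)), -1) = Pow(Add(-83175, 945), -1) = Pow(-82230, -1) = Rational(-1, 82230)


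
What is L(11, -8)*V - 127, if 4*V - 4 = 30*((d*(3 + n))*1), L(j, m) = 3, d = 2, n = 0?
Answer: 11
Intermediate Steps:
V = 46 (V = 1 + (30*((2*(3 + 0))*1))/4 = 1 + (30*((2*3)*1))/4 = 1 + (30*(6*1))/4 = 1 + (30*6)/4 = 1 + (¼)*180 = 1 + 45 = 46)
L(11, -8)*V - 127 = 3*46 - 127 = 138 - 127 = 11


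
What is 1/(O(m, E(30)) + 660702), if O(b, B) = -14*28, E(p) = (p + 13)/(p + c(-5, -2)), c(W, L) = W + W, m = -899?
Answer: 1/660310 ≈ 1.5144e-6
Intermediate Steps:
c(W, L) = 2*W
E(p) = (13 + p)/(-10 + p) (E(p) = (p + 13)/(p + 2*(-5)) = (13 + p)/(p - 10) = (13 + p)/(-10 + p))
O(b, B) = -392
1/(O(m, E(30)) + 660702) = 1/(-392 + 660702) = 1/660310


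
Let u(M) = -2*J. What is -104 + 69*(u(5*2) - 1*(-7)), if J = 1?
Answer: 241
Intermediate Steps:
u(M) = -2 (u(M) = -2*1 = -2)
-104 + 69*(u(5*2) - 1*(-7)) = -104 + 69*(-2 - 1*(-7)) = -104 + 69*(-2 + 7) = -104 + 69*5 = -104 + 345 = 241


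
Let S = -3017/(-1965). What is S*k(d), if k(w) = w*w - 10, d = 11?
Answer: 111629/655 ≈ 170.43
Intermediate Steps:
S = 3017/1965 (S = -3017*(-1/1965) = 3017/1965 ≈ 1.5354)
k(w) = -10 + w² (k(w) = w² - 10 = -10 + w²)
S*k(d) = 3017*(-10 + 11²)/1965 = 3017*(-10 + 121)/1965 = (3017/1965)*111 = 111629/655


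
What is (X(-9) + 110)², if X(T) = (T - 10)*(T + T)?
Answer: 204304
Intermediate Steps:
X(T) = 2*T*(-10 + T) (X(T) = (-10 + T)*(2*T) = 2*T*(-10 + T))
(X(-9) + 110)² = (2*(-9)*(-10 - 9) + 110)² = (2*(-9)*(-19) + 110)² = (342 + 110)² = 452² = 204304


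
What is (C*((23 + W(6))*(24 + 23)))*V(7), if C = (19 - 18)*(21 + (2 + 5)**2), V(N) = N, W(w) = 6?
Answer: 667870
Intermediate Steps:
C = 70 (C = 1*(21 + 7**2) = 1*(21 + 49) = 1*70 = 70)
(C*((23 + W(6))*(24 + 23)))*V(7) = (70*((23 + 6)*(24 + 23)))*7 = (70*(29*47))*7 = (70*1363)*7 = 95410*7 = 667870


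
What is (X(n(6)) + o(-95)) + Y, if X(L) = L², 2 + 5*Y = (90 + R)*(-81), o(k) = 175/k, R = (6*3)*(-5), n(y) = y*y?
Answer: 122907/95 ≈ 1293.8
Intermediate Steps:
n(y) = y²
R = -90 (R = 18*(-5) = -90)
Y = -⅖ (Y = -⅖ + ((90 - 90)*(-81))/5 = -⅖ + (0*(-81))/5 = -⅖ + (⅕)*0 = -⅖ + 0 = -⅖ ≈ -0.40000)
(X(n(6)) + o(-95)) + Y = ((6²)² + 175/(-95)) - ⅖ = (36² + 175*(-1/95)) - ⅖ = (1296 - 35/19) - ⅖ = 24589/19 - ⅖ = 122907/95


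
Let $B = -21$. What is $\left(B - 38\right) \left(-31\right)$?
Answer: $1829$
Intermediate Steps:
$\left(B - 38\right) \left(-31\right) = \left(-21 - 38\right) \left(-31\right) = \left(-59\right) \left(-31\right) = 1829$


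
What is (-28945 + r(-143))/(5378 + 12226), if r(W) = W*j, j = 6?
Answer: -29803/17604 ≈ -1.6930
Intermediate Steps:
r(W) = 6*W (r(W) = W*6 = 6*W)
(-28945 + r(-143))/(5378 + 12226) = (-28945 + 6*(-143))/(5378 + 12226) = (-28945 - 858)/17604 = -29803*1/17604 = -29803/17604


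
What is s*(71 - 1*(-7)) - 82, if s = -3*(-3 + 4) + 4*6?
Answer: 1556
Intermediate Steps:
s = 21 (s = -3*1 + 24 = -3 + 24 = 21)
s*(71 - 1*(-7)) - 82 = 21*(71 - 1*(-7)) - 82 = 21*(71 + 7) - 82 = 21*78 - 82 = 1638 - 82 = 1556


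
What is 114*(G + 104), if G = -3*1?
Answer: 11514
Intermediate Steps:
G = -3
114*(G + 104) = 114*(-3 + 104) = 114*101 = 11514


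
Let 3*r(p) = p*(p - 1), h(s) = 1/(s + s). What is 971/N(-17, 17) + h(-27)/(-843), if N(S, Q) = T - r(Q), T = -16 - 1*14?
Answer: -33151306/4119741 ≈ -8.0469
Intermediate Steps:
h(s) = 1/(2*s)
T = -30 (T = -16 - 14 = -30)
r(p) = p*(-1 + p)/3 (r(p) = (p*(p - 1))/3 = (p*(-1 + p))/3 = p*(-1 + p)/3)
N(S, Q) = -30 - Q*(-1 + Q)/3
971/N(-17, 17) + h(-27)/(-843) = 971/(-30 - ⅓*17² + (⅓)*17) + ((½)/(-27))/(-843) = 971/(-30 - ⅓*289 + 17/3) + ((½)*(-1/27))*(-1/843) = 971/(-30 - 289/3 + 17/3) - 1/54*(-1/843) = 971/(-362/3) + 1/45522 = 971*(-3/362) + 1/45522 = -2913/362 + 1/45522 = -33151306/4119741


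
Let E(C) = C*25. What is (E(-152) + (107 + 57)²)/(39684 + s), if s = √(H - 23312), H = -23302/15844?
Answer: 2420281020736/4158635862849 - 23096*I*√18063071030/1386211954283 ≈ 0.58199 - 0.0022393*I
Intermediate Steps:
H = -11651/7922 (H = -23302*1/15844 = -11651/7922 ≈ -1.4707)
E(C) = 25*C
s = 9*I*√18063071030/7922 (s = √(-11651/7922 - 23312) = √(-184689315/7922) = 9*I*√18063071030/7922 ≈ 152.69*I)
(E(-152) + (107 + 57)²)/(39684 + s) = (25*(-152) + (107 + 57)²)/(39684 + 9*I*√18063071030/7922) = (-3800 + 164²)/(39684 + 9*I*√18063071030/7922) = (-3800 + 26896)/(39684 + 9*I*√18063071030/7922) = 23096/(39684 + 9*I*√18063071030/7922)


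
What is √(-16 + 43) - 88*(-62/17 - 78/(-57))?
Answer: 64768/323 + 3*√3 ≈ 205.72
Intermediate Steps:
√(-16 + 43) - 88*(-62/17 - 78/(-57)) = √27 - 88*(-62*1/17 - 78*(-1/57)) = 3*√3 - 88*(-62/17 + 26/19) = 3*√3 - 88*(-736/323) = 3*√3 + 64768/323 = 64768/323 + 3*√3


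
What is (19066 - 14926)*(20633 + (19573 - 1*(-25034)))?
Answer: 270093600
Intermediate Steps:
(19066 - 14926)*(20633 + (19573 - 1*(-25034))) = 4140*(20633 + (19573 + 25034)) = 4140*(20633 + 44607) = 4140*65240 = 270093600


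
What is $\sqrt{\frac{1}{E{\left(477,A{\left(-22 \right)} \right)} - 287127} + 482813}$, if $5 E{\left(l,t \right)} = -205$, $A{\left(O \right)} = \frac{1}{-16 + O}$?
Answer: $\frac{\sqrt{622115566356921}}{35896} \approx 694.85$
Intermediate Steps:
$E{\left(l,t \right)} = -41$ ($E{\left(l,t \right)} = \frac{1}{5} \left(-205\right) = -41$)
$\sqrt{\frac{1}{E{\left(477,A{\left(-22 \right)} \right)} - 287127} + 482813} = \sqrt{\frac{1}{-41 - 287127} + 482813} = \sqrt{\frac{1}{-287168} + 482813} = \sqrt{- \frac{1}{287168} + 482813} = \sqrt{\frac{138648443583}{287168}} = \frac{\sqrt{622115566356921}}{35896}$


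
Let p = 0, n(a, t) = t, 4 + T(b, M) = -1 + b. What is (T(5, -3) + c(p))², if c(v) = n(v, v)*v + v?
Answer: 0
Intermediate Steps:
T(b, M) = -5 + b (T(b, M) = -4 + (-1 + b) = -5 + b)
c(v) = v + v² (c(v) = v*v + v = v² + v = v + v²)
(T(5, -3) + c(p))² = ((-5 + 5) + 0*(1 + 0))² = (0 + 0*1)² = (0 + 0)² = 0² = 0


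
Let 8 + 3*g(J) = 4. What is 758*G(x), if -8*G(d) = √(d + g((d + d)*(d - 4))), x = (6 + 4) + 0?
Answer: -379*√78/12 ≈ -278.94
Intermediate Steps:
g(J) = -4/3 (g(J) = -8/3 + (⅓)*4 = -8/3 + 4/3 = -4/3)
x = 10 (x = 10 + 0 = 10)
G(d) = -√(-4/3 + d)/8 (G(d) = -√(d - 4/3)/8 = -√(-4/3 + d)/8)
758*G(x) = 758*(-√(-12 + 9*10)/24) = 758*(-√(-12 + 90)/24) = 758*(-√78/24) = -379*√78/12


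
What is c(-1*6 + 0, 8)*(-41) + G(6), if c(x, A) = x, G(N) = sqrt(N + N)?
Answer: 246 + 2*sqrt(3) ≈ 249.46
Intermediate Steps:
G(N) = sqrt(2)*sqrt(N) (G(N) = sqrt(2*N) = sqrt(2)*sqrt(N))
c(-1*6 + 0, 8)*(-41) + G(6) = (-1*6 + 0)*(-41) + sqrt(2)*sqrt(6) = (-6 + 0)*(-41) + 2*sqrt(3) = -6*(-41) + 2*sqrt(3) = 246 + 2*sqrt(3)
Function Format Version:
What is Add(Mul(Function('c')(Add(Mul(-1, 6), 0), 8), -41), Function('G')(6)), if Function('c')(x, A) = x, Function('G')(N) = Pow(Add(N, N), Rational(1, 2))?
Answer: Add(246, Mul(2, Pow(3, Rational(1, 2)))) ≈ 249.46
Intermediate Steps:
Function('G')(N) = Mul(Pow(2, Rational(1, 2)), Pow(N, Rational(1, 2))) (Function('G')(N) = Pow(Mul(2, N), Rational(1, 2)) = Mul(Pow(2, Rational(1, 2)), Pow(N, Rational(1, 2))))
Add(Mul(Function('c')(Add(Mul(-1, 6), 0), 8), -41), Function('G')(6)) = Add(Mul(Add(Mul(-1, 6), 0), -41), Mul(Pow(2, Rational(1, 2)), Pow(6, Rational(1, 2)))) = Add(Mul(Add(-6, 0), -41), Mul(2, Pow(3, Rational(1, 2)))) = Add(Mul(-6, -41), Mul(2, Pow(3, Rational(1, 2)))) = Add(246, Mul(2, Pow(3, Rational(1, 2))))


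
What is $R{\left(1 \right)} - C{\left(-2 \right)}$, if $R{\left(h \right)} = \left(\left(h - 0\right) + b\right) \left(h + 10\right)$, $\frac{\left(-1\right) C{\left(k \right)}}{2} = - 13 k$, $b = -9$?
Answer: $-36$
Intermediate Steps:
$C{\left(k \right)} = 26 k$ ($C{\left(k \right)} = - 2 \left(- 13 k\right) = 26 k$)
$R{\left(h \right)} = \left(-9 + h\right) \left(10 + h\right)$ ($R{\left(h \right)} = \left(\left(h - 0\right) - 9\right) \left(h + 10\right) = \left(\left(h + 0\right) - 9\right) \left(10 + h\right) = \left(h - 9\right) \left(10 + h\right) = \left(-9 + h\right) \left(10 + h\right)$)
$R{\left(1 \right)} - C{\left(-2 \right)} = \left(-90 + 1 + 1^{2}\right) - 26 \left(-2\right) = \left(-90 + 1 + 1\right) - -52 = -88 + 52 = -36$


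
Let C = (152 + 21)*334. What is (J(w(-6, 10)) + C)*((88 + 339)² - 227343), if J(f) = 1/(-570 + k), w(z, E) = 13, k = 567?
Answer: -7802951830/3 ≈ -2.6010e+9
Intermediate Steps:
C = 57782 (C = 173*334 = 57782)
J(f) = -⅓ (J(f) = 1/(-570 + 567) = 1/(-3) = -⅓)
(J(w(-6, 10)) + C)*((88 + 339)² - 227343) = (-⅓ + 57782)*((88 + 339)² - 227343) = 173345*(427² - 227343)/3 = 173345*(182329 - 227343)/3 = (173345/3)*(-45014) = -7802951830/3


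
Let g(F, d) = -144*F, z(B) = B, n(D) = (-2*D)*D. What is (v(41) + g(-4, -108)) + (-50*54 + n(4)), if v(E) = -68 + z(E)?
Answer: -2183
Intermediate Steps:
n(D) = -2*D²
v(E) = -68 + E
(v(41) + g(-4, -108)) + (-50*54 + n(4)) = ((-68 + 41) - 144*(-4)) + (-50*54 - 2*4²) = (-27 + 576) + (-2700 - 2*16) = 549 + (-2700 - 32) = 549 - 2732 = -2183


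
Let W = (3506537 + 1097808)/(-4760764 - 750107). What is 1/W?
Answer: -5510871/4604345 ≈ -1.1969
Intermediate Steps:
W = -4604345/5510871 (W = 4604345/(-5510871) = 4604345*(-1/5510871) = -4604345/5510871 ≈ -0.83550)
1/W = 1/(-4604345/5510871) = -5510871/4604345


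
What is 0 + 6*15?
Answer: 90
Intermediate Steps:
0 + 6*15 = 0 + 90 = 90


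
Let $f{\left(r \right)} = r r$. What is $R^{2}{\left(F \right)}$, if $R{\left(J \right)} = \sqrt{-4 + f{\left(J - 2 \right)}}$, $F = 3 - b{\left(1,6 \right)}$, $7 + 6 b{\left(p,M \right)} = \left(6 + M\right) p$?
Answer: $- \frac{143}{36} \approx -3.9722$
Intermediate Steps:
$b{\left(p,M \right)} = - \frac{7}{6} + \frac{p \left(6 + M\right)}{6}$ ($b{\left(p,M \right)} = - \frac{7}{6} + \frac{\left(6 + M\right) p}{6} = - \frac{7}{6} + \frac{p \left(6 + M\right)}{6}$)
$f{\left(r \right)} = r^{2}$
$F = \frac{13}{6}$ ($F = 3 - \left(- \frac{7}{6} + 1 + \frac{1}{6} \cdot 6 \cdot 1\right) = 3 - \left(- \frac{7}{6} + 1 + 1\right) = 3 - \frac{5}{6} = \frac{13}{6} \approx 2.1667$)
$R{\left(J \right)} = \sqrt{-4 + \left(-2 + J\right)^{2}}$ ($R{\left(J \right)} = \sqrt{-4 + \left(J - 2\right)^{2}} = \sqrt{-4 + \left(-2 + J\right)^{2}}$)
$R^{2}{\left(F \right)} = \left(\sqrt{\frac{13 \left(-4 + \frac{13}{6}\right)}{6}}\right)^{2} = \left(\sqrt{\frac{13}{6} \left(- \frac{11}{6}\right)}\right)^{2} = \left(\sqrt{- \frac{143}{36}}\right)^{2} = \left(\frac{i \sqrt{143}}{6}\right)^{2} = - \frac{143}{36}$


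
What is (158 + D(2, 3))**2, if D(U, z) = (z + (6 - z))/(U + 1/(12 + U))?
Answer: 21771556/841 ≈ 25888.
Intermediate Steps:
D(U, z) = 6/(U + 1/(12 + U))
(158 + D(2, 3))**2 = (158 + 6*(12 + 2)/(1 + 2**2 + 12*2))**2 = (158 + 6*14/(1 + 4 + 24))**2 = (158 + 6*14/29)**2 = (158 + 6*(1/29)*14)**2 = (158 + 84/29)**2 = (4666/29)**2 = 21771556/841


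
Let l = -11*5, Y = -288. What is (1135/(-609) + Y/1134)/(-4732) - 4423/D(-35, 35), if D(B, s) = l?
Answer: 38238657767/475495020 ≈ 80.419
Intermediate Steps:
l = -55
D(B, s) = -55
(1135/(-609) + Y/1134)/(-4732) - 4423/D(-35, 35) = (1135/(-609) - 288/1134)/(-4732) - 4423/(-55) = (1135*(-1/609) - 288*1/1134)*(-1/4732) - 4423*(-1/55) = (-1135/609 - 16/63)*(-1/4732) + 4423/55 = -3869/1827*(-1/4732) + 4423/55 = 3869/8645364 + 4423/55 = 38238657767/475495020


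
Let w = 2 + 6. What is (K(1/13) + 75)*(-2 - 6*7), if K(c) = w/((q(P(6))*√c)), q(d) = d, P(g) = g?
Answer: -3300 - 176*√13/3 ≈ -3511.5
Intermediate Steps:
w = 8
K(c) = 4/(3*√c) (K(c) = 8/((6*√c)) = 8*(1/(6*√c)) = 4/(3*√c))
(K(1/13) + 75)*(-2 - 6*7) = (4/(3*√(1/13)) + 75)*(-2 - 6*7) = (4/(3*13^(-½)) + 75)*(-2 - 42) = (4*√13/3 + 75)*(-44) = (75 + 4*√13/3)*(-44) = -3300 - 176*√13/3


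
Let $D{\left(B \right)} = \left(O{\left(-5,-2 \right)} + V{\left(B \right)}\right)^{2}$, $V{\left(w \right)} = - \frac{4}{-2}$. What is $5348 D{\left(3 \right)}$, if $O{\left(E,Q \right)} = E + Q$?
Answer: $133700$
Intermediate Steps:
$V{\left(w \right)} = 2$ ($V{\left(w \right)} = \left(-4\right) \left(- \frac{1}{2}\right) = 2$)
$D{\left(B \right)} = 25$ ($D{\left(B \right)} = \left(\left(-5 - 2\right) + 2\right)^{2} = \left(-7 + 2\right)^{2} = \left(-5\right)^{2} = 25$)
$5348 D{\left(3 \right)} = 5348 \cdot 25 = 133700$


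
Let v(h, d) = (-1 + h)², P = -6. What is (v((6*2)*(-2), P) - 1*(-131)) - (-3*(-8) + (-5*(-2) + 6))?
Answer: 716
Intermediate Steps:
(v((6*2)*(-2), P) - 1*(-131)) - (-3*(-8) + (-5*(-2) + 6)) = ((-1 + (6*2)*(-2))² - 1*(-131)) - (-3*(-8) + (-5*(-2) + 6)) = ((-1 + 12*(-2))² + 131) - (24 + (10 + 6)) = ((-1 - 24)² + 131) - (24 + 16) = ((-25)² + 131) - 1*40 = (625 + 131) - 40 = 756 - 40 = 716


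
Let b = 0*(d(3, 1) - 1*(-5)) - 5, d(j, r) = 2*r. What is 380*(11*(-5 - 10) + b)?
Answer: -64600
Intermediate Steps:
b = -5 (b = 0*(2*1 - 1*(-5)) - 5 = 0*(2 + 5) - 5 = 0*7 - 5 = 0 - 5 = -5)
380*(11*(-5 - 10) + b) = 380*(11*(-5 - 10) - 5) = 380*(11*(-15) - 5) = 380*(-165 - 5) = 380*(-170) = -64600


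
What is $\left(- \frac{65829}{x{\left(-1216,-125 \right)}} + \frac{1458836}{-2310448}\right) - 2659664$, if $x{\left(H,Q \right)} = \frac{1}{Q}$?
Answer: $\frac{3216698336423}{577612} \approx 5.569 \cdot 10^{6}$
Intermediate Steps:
$\left(- \frac{65829}{x{\left(-1216,-125 \right)}} + \frac{1458836}{-2310448}\right) - 2659664 = \left(- \frac{65829}{\frac{1}{-125}} + \frac{1458836}{-2310448}\right) - 2659664 = \left(- \frac{65829}{- \frac{1}{125}} + 1458836 \left(- \frac{1}{2310448}\right)\right) - 2659664 = \left(\left(-65829\right) \left(-125\right) - \frac{364709}{577612}\right) - 2659664 = \left(8228625 - \frac{364709}{577612}\right) - 2659664 = \frac{4752952178791}{577612} - 2659664 = \frac{3216698336423}{577612}$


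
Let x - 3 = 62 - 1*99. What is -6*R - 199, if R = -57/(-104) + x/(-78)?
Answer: -10655/52 ≈ -204.90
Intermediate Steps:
x = -34 (x = 3 + (62 - 1*99) = 3 + (62 - 99) = 3 - 37 = -34)
R = 307/312 (R = -57/(-104) - 34/(-78) = -57*(-1/104) - 34*(-1/78) = 57/104 + 17/39 = 307/312 ≈ 0.98397)
-6*R - 199 = -6*307/312 - 199 = -307/52 - 199 = -10655/52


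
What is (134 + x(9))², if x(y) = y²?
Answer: 46225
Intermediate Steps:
(134 + x(9))² = (134 + 9²)² = (134 + 81)² = 215² = 46225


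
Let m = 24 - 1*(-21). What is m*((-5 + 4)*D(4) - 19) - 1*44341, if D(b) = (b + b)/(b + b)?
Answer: -45241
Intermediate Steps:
D(b) = 1 (D(b) = (2*b)/((2*b)) = (2*b)*(1/(2*b)) = 1)
m = 45 (m = 24 + 21 = 45)
m*((-5 + 4)*D(4) - 19) - 1*44341 = 45*((-5 + 4)*1 - 19) - 1*44341 = 45*(-1*1 - 19) - 44341 = 45*(-1 - 19) - 44341 = 45*(-20) - 44341 = -900 - 44341 = -45241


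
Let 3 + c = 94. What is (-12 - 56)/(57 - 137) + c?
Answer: 1837/20 ≈ 91.850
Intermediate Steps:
c = 91 (c = -3 + 94 = 91)
(-12 - 56)/(57 - 137) + c = (-12 - 56)/(57 - 137) + 91 = -68/(-80) + 91 = -68*(-1/80) + 91 = 17/20 + 91 = 1837/20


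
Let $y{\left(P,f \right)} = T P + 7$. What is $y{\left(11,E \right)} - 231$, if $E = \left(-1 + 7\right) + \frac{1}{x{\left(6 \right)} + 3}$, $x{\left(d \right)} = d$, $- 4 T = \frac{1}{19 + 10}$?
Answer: $- \frac{25995}{116} \approx -224.09$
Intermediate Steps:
$T = - \frac{1}{116}$ ($T = - \frac{1}{4 \left(19 + 10\right)} = - \frac{1}{4 \cdot 29} = \left(- \frac{1}{4}\right) \frac{1}{29} = - \frac{1}{116} \approx -0.0086207$)
$E = \frac{55}{9}$ ($E = \left(-1 + 7\right) + \frac{1}{6 + 3} = 6 + \frac{1}{9} = \frac{55}{9} \approx 6.1111$)
$y{\left(P,f \right)} = 7 - \frac{P}{116}$ ($y{\left(P,f \right)} = - \frac{P}{116} + 7 = 7 - \frac{P}{116}$)
$y{\left(11,E \right)} - 231 = \left(7 - \frac{11}{116}\right) - 231 = \frac{801}{116} - 231 = - \frac{25995}{116}$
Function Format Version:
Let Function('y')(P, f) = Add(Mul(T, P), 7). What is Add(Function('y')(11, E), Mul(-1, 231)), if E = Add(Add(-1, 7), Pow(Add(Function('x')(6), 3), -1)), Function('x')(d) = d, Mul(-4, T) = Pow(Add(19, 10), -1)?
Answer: Rational(-25995, 116) ≈ -224.09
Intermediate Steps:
T = Rational(-1, 116) (T = Mul(Rational(-1, 4), Pow(Add(19, 10), -1)) = Mul(Rational(-1, 4), Pow(29, -1)) = Mul(Rational(-1, 4), Rational(1, 29)) = Rational(-1, 116) ≈ -0.0086207)
E = Rational(55, 9) (E = Add(Add(-1, 7), Pow(Add(6, 3), -1)) = Add(6, Pow(9, -1)) = Add(6, Rational(1, 9)) = Rational(55, 9) ≈ 6.1111)
Function('y')(P, f) = Add(7, Mul(Rational(-1, 116), P)) (Function('y')(P, f) = Add(Mul(Rational(-1, 116), P), 7) = Add(7, Mul(Rational(-1, 116), P)))
Add(Function('y')(11, E), Mul(-1, 231)) = Add(Add(7, Mul(Rational(-1, 116), 11)), Mul(-1, 231)) = Add(Add(7, Rational(-11, 116)), -231) = Add(Rational(801, 116), -231) = Rational(-25995, 116)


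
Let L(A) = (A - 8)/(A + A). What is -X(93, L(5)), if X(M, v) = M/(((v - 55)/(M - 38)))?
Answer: 51150/553 ≈ 92.495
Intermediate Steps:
L(A) = (-8 + A)/(2*A) (L(A) = (-8 + A)/((2*A)) = (-8 + A)*(1/(2*A)) = (-8 + A)/(2*A))
X(M, v) = M*(-38 + M)/(-55 + v) (X(M, v) = M/(((-55 + v)/(-38 + M))) = M*((-38 + M)/(-55 + v)) = M*(-38 + M)/(-55 + v))
-X(93, L(5)) = -93*(-38 + 93)/(-55 + (½)*(-8 + 5)/5) = -93*55/(-55 + (½)*(⅕)*(-3)) = -93*55/(-55 - 3/10) = -93*55/(-553/10) = -93*(-10)*55/553 = -1*(-51150/553) = 51150/553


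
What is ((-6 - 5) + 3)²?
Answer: 64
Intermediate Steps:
((-6 - 5) + 3)² = (-11 + 3)² = (-8)² = 64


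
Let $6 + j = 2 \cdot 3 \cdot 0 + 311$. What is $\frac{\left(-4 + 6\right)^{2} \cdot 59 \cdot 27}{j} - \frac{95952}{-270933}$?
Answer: $\frac{585216812}{27544855} \approx 21.246$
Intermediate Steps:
$j = 305$ ($j = -6 + \left(2 \cdot 3 \cdot 0 + 311\right) = -6 + \left(6 \cdot 0 + 311\right) = -6 + \left(0 + 311\right) = -6 + 311 = 305$)
$\frac{\left(-4 + 6\right)^{2} \cdot 59 \cdot 27}{j} - \frac{95952}{-270933} = \frac{\left(-4 + 6\right)^{2} \cdot 59 \cdot 27}{305} - \frac{95952}{-270933} = 2^{2} \cdot 59 \cdot 27 \cdot \frac{1}{305} - - \frac{31984}{90311} = 4 \cdot 59 \cdot 27 \cdot \frac{1}{305} + \frac{31984}{90311} = 236 \cdot 27 \cdot \frac{1}{305} + \frac{31984}{90311} = 6372 \cdot \frac{1}{305} + \frac{31984}{90311} = \frac{6372}{305} + \frac{31984}{90311} = \frac{585216812}{27544855}$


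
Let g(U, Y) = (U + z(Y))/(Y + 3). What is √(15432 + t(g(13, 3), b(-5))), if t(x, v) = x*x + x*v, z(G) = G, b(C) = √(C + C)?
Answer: 2*√(34738 + 6*I*√10)/3 ≈ 124.25 + 0.033933*I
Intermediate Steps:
b(C) = √2*√C (b(C) = √(2*C) = √2*√C)
g(U, Y) = (U + Y)/(3 + Y) (g(U, Y) = (U + Y)/(Y + 3) = (U + Y)/(3 + Y))
t(x, v) = x² + v*x
√(15432 + t(g(13, 3), b(-5))) = √(15432 + ((13 + 3)/(3 + 3))*(√2*√(-5) + (13 + 3)/(3 + 3))) = √(15432 + (16/6)*(√2*(I*√5) + 16/6)) = √(15432 + ((⅙)*16)*(I*√10 + (⅙)*16)) = √(15432 + 8*(I*√10 + 8/3)/3) = √(15432 + 8*(8/3 + I*√10)/3) = √(15432 + (64/9 + 8*I*√10/3)) = √(138952/9 + 8*I*√10/3)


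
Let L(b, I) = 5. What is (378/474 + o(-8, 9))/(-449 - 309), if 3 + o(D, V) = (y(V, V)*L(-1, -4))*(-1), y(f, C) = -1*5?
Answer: -1801/59882 ≈ -0.030076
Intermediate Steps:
y(f, C) = -5
o(D, V) = 22 (o(D, V) = -3 - 5*5*(-1) = -3 - 25*(-1) = -3 + 25 = 22)
(378/474 + o(-8, 9))/(-449 - 309) = (378/474 + 22)/(-449 - 309) = (378*(1/474) + 22)/(-758) = (63/79 + 22)*(-1/758) = (1801/79)*(-1/758) = -1801/59882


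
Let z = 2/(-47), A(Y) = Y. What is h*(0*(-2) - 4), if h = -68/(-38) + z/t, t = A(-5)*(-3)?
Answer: -95728/13395 ≈ -7.1465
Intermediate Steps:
t = 15 (t = -5*(-3) = 15)
z = -2/47 (z = 2*(-1/47) = -2/47 ≈ -0.042553)
h = 23932/13395 (h = -68/(-38) - 2/47/15 = -68*(-1/38) - 2/47*1/15 = 34/19 - 2/705 = 23932/13395 ≈ 1.7866)
h*(0*(-2) - 4) = 23932*(0*(-2) - 4)/13395 = 23932*(0 - 4)/13395 = (23932/13395)*(-4) = -95728/13395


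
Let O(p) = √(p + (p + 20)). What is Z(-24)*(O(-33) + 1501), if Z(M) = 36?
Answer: 54036 + 36*I*√46 ≈ 54036.0 + 244.16*I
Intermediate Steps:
O(p) = √(20 + 2*p) (O(p) = √(p + (20 + p)) = √(20 + 2*p))
Z(-24)*(O(-33) + 1501) = 36*(√(20 + 2*(-33)) + 1501) = 36*(√(20 - 66) + 1501) = 36*(√(-46) + 1501) = 36*(I*√46 + 1501) = 36*(1501 + I*√46) = 54036 + 36*I*√46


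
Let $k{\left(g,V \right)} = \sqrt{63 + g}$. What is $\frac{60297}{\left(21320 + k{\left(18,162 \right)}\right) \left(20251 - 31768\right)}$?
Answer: $- \frac{20099}{81882031} \approx -0.00024546$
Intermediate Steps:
$\frac{60297}{\left(21320 + k{\left(18,162 \right)}\right) \left(20251 - 31768\right)} = \frac{60297}{\left(21320 + \sqrt{63 + 18}\right) \left(20251 - 31768\right)} = \frac{60297}{\left(21320 + \sqrt{81}\right) \left(-11517\right)} = \frac{60297}{\left(21320 + 9\right) \left(-11517\right)} = \frac{60297}{21329 \left(-11517\right)} = \frac{60297}{-245646093} = 60297 \left(- \frac{1}{245646093}\right) = - \frac{20099}{81882031}$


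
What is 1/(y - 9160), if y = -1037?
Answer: -1/10197 ≈ -9.8068e-5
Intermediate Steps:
1/(y - 9160) = 1/(-1037 - 9160) = 1/(-10197) = -1/10197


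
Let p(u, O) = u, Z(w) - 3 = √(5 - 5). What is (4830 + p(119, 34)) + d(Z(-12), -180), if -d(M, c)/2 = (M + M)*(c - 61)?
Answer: 7841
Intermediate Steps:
Z(w) = 3 (Z(w) = 3 + √(5 - 5) = 3 + √0 = 3 + 0 = 3)
d(M, c) = -4*M*(-61 + c) (d(M, c) = -2*(M + M)*(c - 61) = -2*2*M*(-61 + c) = -4*M*(-61 + c))
(4830 + p(119, 34)) + d(Z(-12), -180) = (4830 + 119) + 4*3*(61 - 1*(-180)) = 4949 + 4*3*(61 + 180) = 4949 + 4*3*241 = 4949 + 2892 = 7841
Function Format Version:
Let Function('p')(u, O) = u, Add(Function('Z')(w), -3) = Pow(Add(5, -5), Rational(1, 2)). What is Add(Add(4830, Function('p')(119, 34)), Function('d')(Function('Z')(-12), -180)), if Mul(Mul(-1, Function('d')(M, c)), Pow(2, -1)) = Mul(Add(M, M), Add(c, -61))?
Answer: 7841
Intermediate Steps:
Function('Z')(w) = 3 (Function('Z')(w) = Add(3, Pow(Add(5, -5), Rational(1, 2))) = Add(3, Pow(0, Rational(1, 2))) = Add(3, 0) = 3)
Function('d')(M, c) = Mul(-4, M, Add(-61, c)) (Function('d')(M, c) = Mul(-2, Mul(Add(M, M), Add(c, -61))) = Mul(-2, Mul(Mul(2, M), Add(-61, c))) = Mul(-2, Mul(2, M, Add(-61, c))) = Mul(-4, M, Add(-61, c)))
Add(Add(4830, Function('p')(119, 34)), Function('d')(Function('Z')(-12), -180)) = Add(Add(4830, 119), Mul(4, 3, Add(61, Mul(-1, -180)))) = Add(4949, Mul(4, 3, Add(61, 180))) = Add(4949, Mul(4, 3, 241)) = Add(4949, 2892) = 7841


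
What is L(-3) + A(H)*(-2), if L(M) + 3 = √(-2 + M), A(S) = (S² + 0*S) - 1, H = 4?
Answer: -33 + I*√5 ≈ -33.0 + 2.2361*I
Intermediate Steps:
A(S) = -1 + S² (A(S) = (S² + 0) - 1 = S² - 1 = -1 + S²)
L(M) = -3 + √(-2 + M)
L(-3) + A(H)*(-2) = (-3 + √(-2 - 3)) + (-1 + 4²)*(-2) = (-3 + √(-5)) + (-1 + 16)*(-2) = (-3 + I*√5) + 15*(-2) = (-3 + I*√5) - 30 = -33 + I*√5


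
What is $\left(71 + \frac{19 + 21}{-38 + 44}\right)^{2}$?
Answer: $\frac{54289}{9} \approx 6032.1$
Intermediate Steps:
$\left(71 + \frac{19 + 21}{-38 + 44}\right)^{2} = \left(71 + \frac{40}{6}\right)^{2} = \left(71 + 40 \cdot \frac{1}{6}\right)^{2} = \left(71 + \frac{20}{3}\right)^{2} = \left(\frac{233}{3}\right)^{2} = \frac{54289}{9}$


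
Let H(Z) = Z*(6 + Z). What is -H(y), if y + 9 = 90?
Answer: -7047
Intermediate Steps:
y = 81 (y = -9 + 90 = 81)
-H(y) = -81*(6 + 81) = -81*87 = -1*7047 = -7047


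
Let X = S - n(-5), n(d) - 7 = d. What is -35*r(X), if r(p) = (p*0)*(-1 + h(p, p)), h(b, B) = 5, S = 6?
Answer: 0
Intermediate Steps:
n(d) = 7 + d
X = 4 (X = 6 - (7 - 5) = 6 - 1*2 = 6 - 2 = 4)
r(p) = 0 (r(p) = (p*0)*(-1 + 5) = 0*4 = 0)
-35*r(X) = -35*0 = 0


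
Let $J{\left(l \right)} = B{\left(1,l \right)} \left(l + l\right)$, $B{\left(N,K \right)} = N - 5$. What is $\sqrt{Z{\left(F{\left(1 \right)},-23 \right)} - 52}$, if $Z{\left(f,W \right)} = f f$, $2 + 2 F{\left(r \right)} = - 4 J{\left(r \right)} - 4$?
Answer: $3 \sqrt{13} \approx 10.817$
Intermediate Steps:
$B{\left(N,K \right)} = -5 + N$
$J{\left(l \right)} = - 8 l$ ($J{\left(l \right)} = \left(-5 + 1\right) \left(l + l\right) = - 4 \cdot 2 l = - 8 l$)
$F{\left(r \right)} = -3 + 16 r$ ($F{\left(r \right)} = -1 + \frac{- 4 \left(- 8 r\right) - 4}{2} = -1 + \frac{32 r - 4}{2} = -1 + \frac{-4 + 32 r}{2} = -1 + \left(-2 + 16 r\right) = -3 + 16 r$)
$Z{\left(f,W \right)} = f^{2}$
$\sqrt{Z{\left(F{\left(1 \right)},-23 \right)} - 52} = \sqrt{\left(-3 + 16 \cdot 1\right)^{2} - 52} = \sqrt{\left(-3 + 16\right)^{2} - 52} = \sqrt{13^{2} - 52} = \sqrt{169 - 52} = \sqrt{117} = 3 \sqrt{13}$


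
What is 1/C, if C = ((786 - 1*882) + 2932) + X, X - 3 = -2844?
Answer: -1/5 ≈ -0.20000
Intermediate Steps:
X = -2841 (X = 3 - 2844 = -2841)
C = -5 (C = ((786 - 1*882) + 2932) - 2841 = ((786 - 882) + 2932) - 2841 = (-96 + 2932) - 2841 = 2836 - 2841 = -5)
1/C = 1/(-5) = -1/5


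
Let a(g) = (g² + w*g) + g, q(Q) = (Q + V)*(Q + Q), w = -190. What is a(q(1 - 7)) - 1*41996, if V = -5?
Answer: -49520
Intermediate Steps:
q(Q) = 2*Q*(-5 + Q) (q(Q) = (Q - 5)*(Q + Q) = (-5 + Q)*(2*Q) = 2*Q*(-5 + Q))
a(g) = g² - 189*g (a(g) = (g² - 190*g) + g = g² - 189*g)
a(q(1 - 7)) - 1*41996 = (2*(1 - 7)*(-5 + (1 - 7)))*(-189 + 2*(1 - 7)*(-5 + (1 - 7))) - 1*41996 = (2*(-6)*(-5 - 6))*(-189 + 2*(-6)*(-5 - 6)) - 41996 = (2*(-6)*(-11))*(-189 + 2*(-6)*(-11)) - 41996 = 132*(-189 + 132) - 41996 = 132*(-57) - 41996 = -7524 - 41996 = -49520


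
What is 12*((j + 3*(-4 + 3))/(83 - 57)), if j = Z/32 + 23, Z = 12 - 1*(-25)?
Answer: 2031/208 ≈ 9.7644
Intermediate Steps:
Z = 37 (Z = 12 + 25 = 37)
j = 773/32 (j = 37/32 + 23 = 773/32 ≈ 24.156)
12*((j + 3*(-4 + 3))/(83 - 57)) = 12*((773/32 + 3*(-4 + 3))/(83 - 57)) = 12*((773/32 + 3*(-1))/26) = 12*((773/32 - 3)*(1/26)) = 12*((677/32)*(1/26)) = 12*(677/832) = 2031/208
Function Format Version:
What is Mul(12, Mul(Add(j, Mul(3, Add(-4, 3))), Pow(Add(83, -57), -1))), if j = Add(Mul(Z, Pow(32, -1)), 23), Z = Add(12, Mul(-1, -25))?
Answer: Rational(2031, 208) ≈ 9.7644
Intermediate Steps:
Z = 37 (Z = Add(12, 25) = 37)
j = Rational(773, 32) (j = Add(Mul(37, Pow(32, -1)), 23) = Add(Mul(37, Rational(1, 32)), 23) = Add(Rational(37, 32), 23) = Rational(773, 32) ≈ 24.156)
Mul(12, Mul(Add(j, Mul(3, Add(-4, 3))), Pow(Add(83, -57), -1))) = Mul(12, Mul(Add(Rational(773, 32), Mul(3, Add(-4, 3))), Pow(Add(83, -57), -1))) = Mul(12, Mul(Add(Rational(773, 32), Mul(3, -1)), Pow(26, -1))) = Mul(12, Mul(Add(Rational(773, 32), -3), Rational(1, 26))) = Mul(12, Mul(Rational(677, 32), Rational(1, 26))) = Mul(12, Rational(677, 832)) = Rational(2031, 208)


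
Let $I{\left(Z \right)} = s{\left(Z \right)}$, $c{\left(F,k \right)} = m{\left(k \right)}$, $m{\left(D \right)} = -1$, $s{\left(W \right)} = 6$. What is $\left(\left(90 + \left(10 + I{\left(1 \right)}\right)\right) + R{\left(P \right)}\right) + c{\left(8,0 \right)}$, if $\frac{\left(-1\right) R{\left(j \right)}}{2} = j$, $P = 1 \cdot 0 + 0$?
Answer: $105$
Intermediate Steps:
$c{\left(F,k \right)} = -1$
$I{\left(Z \right)} = 6$
$P = 0$ ($P = 0 + 0 = 0$)
$R{\left(j \right)} = - 2 j$
$\left(\left(90 + \left(10 + I{\left(1 \right)}\right)\right) + R{\left(P \right)}\right) + c{\left(8,0 \right)} = \left(\left(90 + \left(10 + 6\right)\right) - 0\right) - 1 = \left(\left(90 + 16\right) + 0\right) - 1 = \left(106 + 0\right) - 1 = 106 - 1 = 105$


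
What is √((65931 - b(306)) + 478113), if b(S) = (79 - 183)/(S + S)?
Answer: √1415058886/51 ≈ 737.59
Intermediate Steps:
b(S) = -52/S (b(S) = -104*1/(2*S) = -52/S)
√((65931 - b(306)) + 478113) = √((65931 - (-52)/306) + 478113) = √((65931 - 1*(-26/153)) + 478113) = √((65931 + 26/153) + 478113) = √(10087469/153 + 478113) = √(83238758/153) = √1415058886/51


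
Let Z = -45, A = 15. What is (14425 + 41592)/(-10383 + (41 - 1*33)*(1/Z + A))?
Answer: -2520765/461843 ≈ -5.4581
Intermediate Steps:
(14425 + 41592)/(-10383 + (41 - 1*33)*(1/Z + A)) = (14425 + 41592)/(-10383 + (41 - 1*33)*(1/(-45) + 15)) = 56017/(-10383 + (41 - 33)*(-1/45 + 15)) = 56017/(-10383 + 8*(674/45)) = 56017/(-10383 + 5392/45) = 56017/(-461843/45) = 56017*(-45/461843) = -2520765/461843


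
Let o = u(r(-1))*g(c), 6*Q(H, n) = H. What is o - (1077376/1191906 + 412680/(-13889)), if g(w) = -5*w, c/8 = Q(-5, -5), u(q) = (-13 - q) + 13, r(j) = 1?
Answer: -1971069868/435641643 ≈ -4.5245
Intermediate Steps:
Q(H, n) = H/6
u(q) = -q
c = -20/3 (c = 8*((⅙)*(-5)) = 8*(-⅚) = -20/3 ≈ -6.6667)
o = -100/3 (o = (-1*1)*(-5*(-20/3)) = -1*100/3 = -100/3 ≈ -33.333)
o - (1077376/1191906 + 412680/(-13889)) = -100/3 - (1077376/1191906 + 412680/(-13889)) = -100/3 - (1077376*(1/1191906) + 412680*(-1/13889)) = -100/3 - (538688/595953 - 21720/731) = -100/3 - 1*(-12550318232/435641643) = -100/3 + 12550318232/435641643 = -1971069868/435641643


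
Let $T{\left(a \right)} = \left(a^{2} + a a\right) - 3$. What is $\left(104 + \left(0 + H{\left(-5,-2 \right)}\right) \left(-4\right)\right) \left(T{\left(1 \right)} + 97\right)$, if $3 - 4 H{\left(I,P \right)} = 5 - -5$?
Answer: $10656$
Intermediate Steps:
$H{\left(I,P \right)} = - \frac{7}{4}$ ($H{\left(I,P \right)} = \frac{3}{4} - \frac{5 - -5}{4} = \frac{3}{4} - \frac{5 + 5}{4} = \frac{3}{4} - \frac{5}{2} = - \frac{7}{4}$)
$T{\left(a \right)} = -3 + 2 a^{2}$ ($T{\left(a \right)} = \left(a^{2} + a^{2}\right) - 3 = 2 a^{2} - 3 = -3 + 2 a^{2}$)
$\left(104 + \left(0 + H{\left(-5,-2 \right)}\right) \left(-4\right)\right) \left(T{\left(1 \right)} + 97\right) = \left(104 + \left(0 - \frac{7}{4}\right) \left(-4\right)\right) \left(\left(-3 + 2 \cdot 1^{2}\right) + 97\right) = \left(104 - -7\right) \left(\left(-3 + 2 \cdot 1\right) + 97\right) = \left(104 + 7\right) \left(\left(-3 + 2\right) + 97\right) = 111 \left(-1 + 97\right) = 111 \cdot 96 = 10656$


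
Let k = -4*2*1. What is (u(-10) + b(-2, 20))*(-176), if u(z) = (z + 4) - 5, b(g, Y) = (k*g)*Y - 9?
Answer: -52800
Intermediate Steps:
k = -8 (k = -8*1 = -8)
b(g, Y) = -9 - 8*Y*g (b(g, Y) = (-8*g)*Y - 9 = -8*Y*g - 9 = -9 - 8*Y*g)
u(z) = -1 + z (u(z) = (4 + z) - 5 = -1 + z)
(u(-10) + b(-2, 20))*(-176) = ((-1 - 10) + (-9 - 8*20*(-2)))*(-176) = (-11 + (-9 + 320))*(-176) = (-11 + 311)*(-176) = 300*(-176) = -52800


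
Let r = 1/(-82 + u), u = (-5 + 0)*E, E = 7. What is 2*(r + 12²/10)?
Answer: 16838/585 ≈ 28.783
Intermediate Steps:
u = -35 (u = (-5 + 0)*7 = -5*7 = -35)
r = -1/117 (r = 1/(-82 - 35) = 1/(-117) = -1/117 ≈ -0.0085470)
2*(r + 12²/10) = 2*(-1/117 + 12²/10) = 2*(-1/117 + 144*(⅒)) = 2*(-1/117 + 72/5) = 2*(8419/585) = 16838/585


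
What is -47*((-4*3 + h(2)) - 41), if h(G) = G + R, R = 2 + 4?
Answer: 2115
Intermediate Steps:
R = 6
h(G) = 6 + G (h(G) = G + 6 = 6 + G)
-47*((-4*3 + h(2)) - 41) = -47*((-4*3 + (6 + 2)) - 41) = -47*((-12 + 8) - 41) = -47*(-4 - 41) = -47*(-45) = 2115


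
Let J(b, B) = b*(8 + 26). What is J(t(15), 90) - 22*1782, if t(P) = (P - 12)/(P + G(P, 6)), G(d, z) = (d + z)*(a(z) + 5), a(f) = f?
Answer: -1607347/41 ≈ -39204.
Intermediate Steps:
G(d, z) = (5 + z)*(d + z) (G(d, z) = (d + z)*(z + 5) = (d + z)*(5 + z) = (5 + z)*(d + z))
t(P) = (-12 + P)/(66 + 12*P) (t(P) = (P - 12)/(P + (6² + 5*P + 5*6 + P*6)) = (-12 + P)/(P + (36 + 5*P + 30 + 6*P)) = (-12 + P)/(P + (66 + 11*P)) = (-12 + P)/(66 + 12*P))
J(b, B) = 34*b (J(b, B) = b*34 = 34*b)
J(t(15), 90) - 22*1782 = 34*((-12 + 15)/(6*(11 + 2*15))) - 22*1782 = 34*((⅙)*3/(11 + 30)) - 39204 = 34*((⅙)*3/41) - 39204 = 34*((⅙)*(1/41)*3) - 39204 = 34*(1/82) - 39204 = 17/41 - 39204 = -1607347/41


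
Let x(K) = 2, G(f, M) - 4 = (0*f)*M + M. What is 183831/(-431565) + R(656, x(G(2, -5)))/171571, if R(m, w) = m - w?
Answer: -10419274997/24681346205 ≈ -0.42215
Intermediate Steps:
G(f, M) = 4 + M (G(f, M) = 4 + ((0*f)*M + M) = 4 + (0*M + M) = 4 + (0 + M) = 4 + M)
183831/(-431565) + R(656, x(G(2, -5)))/171571 = 183831/(-431565) + (656 - 1*2)/171571 = 183831*(-1/431565) + (656 - 2)*(1/171571) = -61277/143855 + 654*(1/171571) = -61277/143855 + 654/171571 = -10419274997/24681346205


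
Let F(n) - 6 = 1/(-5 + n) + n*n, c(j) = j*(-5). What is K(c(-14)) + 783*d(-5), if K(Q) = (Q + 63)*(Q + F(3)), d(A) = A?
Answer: 14647/2 ≈ 7323.5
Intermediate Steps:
c(j) = -5*j
F(n) = 6 + n² + 1/(-5 + n) (F(n) = 6 + (1/(-5 + n) + n*n) = 6 + (1/(-5 + n) + n²) = 6 + (n² + 1/(-5 + n)) = 6 + n² + 1/(-5 + n))
K(Q) = (63 + Q)*(29/2 + Q) (K(Q) = (Q + 63)*(Q + (-29 + 3³ - 5*3² + 6*3)/(-5 + 3)) = (63 + Q)*(Q + (-29 + 27 - 5*9 + 18)/(-2)) = (63 + Q)*(Q - (-29 + 27 - 45 + 18)/2) = (63 + Q)*(Q - ½*(-29)) = (63 + Q)*(Q + 29/2) = (63 + Q)*(29/2 + Q))
K(c(-14)) + 783*d(-5) = (1827/2 + (-5*(-14))² + 155*(-5*(-14))/2) + 783*(-5) = (1827/2 + 70² + (155/2)*70) - 3915 = (1827/2 + 4900 + 5425) - 3915 = 22477/2 - 3915 = 14647/2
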